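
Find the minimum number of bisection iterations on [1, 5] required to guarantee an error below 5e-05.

We need (b-a)/2^n ≤ 5e-05
(5 - 1)/2^n ≤ 5e-05
4/2^n ≤ 5e-05
2^n ≥ 80000
n ≥ log₂(80000) = 16.29
n ≥ 17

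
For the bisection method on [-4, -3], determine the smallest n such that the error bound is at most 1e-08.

We need (b-a)/2^n ≤ 1e-08
(-3 - (-4))/2^n ≤ 1e-08
1/2^n ≤ 1e-08
2^n ≥ 100000000
n ≥ log₂(100000000) = 26.58
n ≥ 27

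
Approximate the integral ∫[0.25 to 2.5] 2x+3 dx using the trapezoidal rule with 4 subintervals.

f(x) = 2x+3
a = 0.25, b = 2.5, n = 4
h = (b - a)/n = 0.562500

Trapezoidal rule: (h/2)[f(x₀) + 2f(x₁) + 2f(x₂) + ... + f(xₙ)]

x_0 = 0.2500, f(x_0) = 3.500000, coefficient = 1
x_1 = 0.8125, f(x_1) = 4.625000, coefficient = 2
x_2 = 1.3750, f(x_2) = 5.750000, coefficient = 2
x_3 = 1.9375, f(x_3) = 6.875000, coefficient = 2
x_4 = 2.5000, f(x_4) = 8.000000, coefficient = 1

I ≈ (0.562500/2) × 46.000000 = 12.937500
Exact value: 12.937500
Error: 0.000000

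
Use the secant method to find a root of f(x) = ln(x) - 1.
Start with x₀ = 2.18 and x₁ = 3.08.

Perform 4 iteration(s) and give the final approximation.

f(x) = ln(x) - 1
x₀ = 2.18, x₁ = 3.08

Secant formula: x_{n+1} = x_n - f(x_n)(x_n - x_{n-1})/(f(x_n) - f(x_{n-1}))

Iteration 1:
  f(2.180000) = -0.220675
  f(3.080000) = 0.124930
  x_2 = 3.080000 - 0.124930×(3.080000 - 2.180000)/(0.124930 - (-0.220675))
       = 2.754667
Iteration 2:
  f(3.080000) = 0.124930
  f(2.754667) = 0.013297
  x_3 = 2.754667 - 0.013297×(2.754667 - 3.080000)/(0.013297 - 0.124930)
       = 2.715917
Iteration 3:
  f(2.754667) = 0.013297
  f(2.715917) = -0.000870
  x_4 = 2.715917 - (-0.000870)×(2.715917 - 2.754667)/(-0.000870 - 0.013297)
       = 2.718298
Iteration 4:
  f(2.715917) = -0.000870
  f(2.718298) = 0.000006
  x_5 = 2.718298 - 0.000006×(2.718298 - 2.715917)/(0.000006 - (-0.000870))
       = 2.718282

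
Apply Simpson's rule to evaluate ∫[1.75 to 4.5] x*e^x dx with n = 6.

f(x) = x*e^x
a = 1.75, b = 4.5, n = 6
h = (b - a)/n = 0.458333

Simpson's rule: (h/3)[f(x₀) + 4f(x₁) + 2f(x₂) + ... + f(xₙ)]

x_0 = 1.7500, f(x_0) = 10.070555, coefficient = 1
x_1 = 2.2083, f(x_1) = 20.097017, coefficient = 4
x_2 = 2.6667, f(x_2) = 38.378443, coefficient = 2
x_3 = 3.1250, f(x_3) = 71.124672, coefficient = 4
x_4 = 3.5833, f(x_4) = 128.976059, coefficient = 2
x_5 = 4.0417, f(x_5) = 230.056243, coefficient = 4
x_6 = 4.5000, f(x_6) = 405.077091, coefficient = 1

I ≈ (0.458333/3) × 2034.968381 = 310.897947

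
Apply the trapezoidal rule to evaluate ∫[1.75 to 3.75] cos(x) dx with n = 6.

f(x) = cos(x)
a = 1.75, b = 3.75, n = 6
h = (b - a)/n = 0.333333

Trapezoidal rule: (h/2)[f(x₀) + 2f(x₁) + 2f(x₂) + ... + f(xₙ)]

x_0 = 1.7500, f(x_0) = -0.178246, coefficient = 1
x_1 = 2.0833, f(x_1) = -0.490390, coefficient = 2
x_2 = 2.4167, f(x_2) = -0.748549, coefficient = 2
x_3 = 2.7500, f(x_3) = -0.924302, coefficient = 2
x_4 = 3.0833, f(x_4) = -0.998303, coefficient = 2
x_5 = 3.4167, f(x_5) = -0.962405, coefficient = 2
x_6 = 3.7500, f(x_6) = -0.820559, coefficient = 1

I ≈ (0.333333/2) × -9.246704 = -1.541117
Exact value: -1.555547
Error: 0.014430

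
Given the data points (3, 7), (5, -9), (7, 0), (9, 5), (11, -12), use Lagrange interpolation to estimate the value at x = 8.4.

Lagrange interpolation formula:
P(x) = Σ yᵢ × Lᵢ(x)
where Lᵢ(x) = Π_{j≠i} (x - xⱼ)/(xᵢ - xⱼ)

L_0(8.4) = (8.4 - 5)/(3 - 5) × (8.4 - 7)/(3 - 7) × (8.4 - 9)/(3 - 9) × (8.4 - 11)/(3 - 11) = 0.019337
L_1(8.4) = (8.4 - 3)/(5 - 3) × (8.4 - 7)/(5 - 7) × (8.4 - 9)/(5 - 9) × (8.4 - 11)/(5 - 11) = -0.122850
L_2(8.4) = (8.4 - 3)/(7 - 3) × (8.4 - 5)/(7 - 5) × (8.4 - 9)/(7 - 9) × (8.4 - 11)/(7 - 11) = 0.447525
L_3(8.4) = (8.4 - 3)/(9 - 3) × (8.4 - 5)/(9 - 5) × (8.4 - 7)/(9 - 7) × (8.4 - 11)/(9 - 11) = 0.696150
L_4(8.4) = (8.4 - 3)/(11 - 3) × (8.4 - 5)/(11 - 5) × (8.4 - 7)/(11 - 7) × (8.4 - 9)/(11 - 9) = -0.040162

P(8.4) = 7×L_0(8.4) + (-9)×L_1(8.4) + 0×L_2(8.4) + 5×L_3(8.4) + (-12)×L_4(8.4)
P(8.4) = 5.203713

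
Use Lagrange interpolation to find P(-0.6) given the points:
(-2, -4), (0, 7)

Lagrange interpolation formula:
P(x) = Σ yᵢ × Lᵢ(x)
where Lᵢ(x) = Π_{j≠i} (x - xⱼ)/(xᵢ - xⱼ)

L_0(-0.6) = (-0.6 - 0)/(-2 - 0) = 0.300000
L_1(-0.6) = (-0.6 - (-2))/(0 - (-2)) = 0.700000

P(-0.6) = (-4)×L_0(-0.6) + 7×L_1(-0.6)
P(-0.6) = 3.700000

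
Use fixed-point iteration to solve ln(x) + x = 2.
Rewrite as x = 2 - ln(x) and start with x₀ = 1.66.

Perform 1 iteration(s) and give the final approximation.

Equation: ln(x) + x = 2
Fixed-point form: x = 2 - ln(x)
x₀ = 1.66

x_1 = g(1.660000) = 1.493182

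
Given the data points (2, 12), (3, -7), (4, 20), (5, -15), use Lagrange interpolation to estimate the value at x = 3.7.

Lagrange interpolation formula:
P(x) = Σ yᵢ × Lᵢ(x)
where Lᵢ(x) = Π_{j≠i} (x - xⱼ)/(xᵢ - xⱼ)

L_0(3.7) = (3.7 - 3)/(2 - 3) × (3.7 - 4)/(2 - 4) × (3.7 - 5)/(2 - 5) = -0.045500
L_1(3.7) = (3.7 - 2)/(3 - 2) × (3.7 - 4)/(3 - 4) × (3.7 - 5)/(3 - 5) = 0.331500
L_2(3.7) = (3.7 - 2)/(4 - 2) × (3.7 - 3)/(4 - 3) × (3.7 - 5)/(4 - 5) = 0.773500
L_3(3.7) = (3.7 - 2)/(5 - 2) × (3.7 - 3)/(5 - 3) × (3.7 - 4)/(5 - 4) = -0.059500

P(3.7) = 12×L_0(3.7) + (-7)×L_1(3.7) + 20×L_2(3.7) + (-15)×L_3(3.7)
P(3.7) = 13.496000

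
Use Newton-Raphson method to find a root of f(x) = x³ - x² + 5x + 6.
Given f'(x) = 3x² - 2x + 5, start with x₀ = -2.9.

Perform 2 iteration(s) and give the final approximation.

f(x) = x³ - x² + 5x + 6
f'(x) = 3x² - 2x + 5
x₀ = -2.9

Newton-Raphson formula: x_{n+1} = x_n - f(x_n)/f'(x_n)

Iteration 1:
  f(-2.900000) = -41.299000
  f'(-2.900000) = 36.030000
  x_1 = -2.900000 - (-41.299000)/36.030000 = -1.753761
Iteration 2:
  f(-1.753761) = -11.238482
  f'(-1.753761) = 17.734552
  x_2 = -1.753761 - (-11.238482)/17.734552 = -1.120055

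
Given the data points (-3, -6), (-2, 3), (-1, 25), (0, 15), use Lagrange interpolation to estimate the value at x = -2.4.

Lagrange interpolation formula:
P(x) = Σ yᵢ × Lᵢ(x)
where Lᵢ(x) = Π_{j≠i} (x - xⱼ)/(xᵢ - xⱼ)

L_0(-2.4) = (-2.4 - (-2))/(-3 - (-2)) × (-2.4 - (-1))/(-3 - (-1)) × (-2.4 - 0)/(-3 - 0) = 0.224000
L_1(-2.4) = (-2.4 - (-3))/(-2 - (-3)) × (-2.4 - (-1))/(-2 - (-1)) × (-2.4 - 0)/(-2 - 0) = 1.008000
L_2(-2.4) = (-2.4 - (-3))/(-1 - (-3)) × (-2.4 - (-2))/(-1 - (-2)) × (-2.4 - 0)/(-1 - 0) = -0.288000
L_3(-2.4) = (-2.4 - (-3))/(0 - (-3)) × (-2.4 - (-2))/(0 - (-2)) × (-2.4 - (-1))/(0 - (-1)) = 0.056000

P(-2.4) = (-6)×L_0(-2.4) + 3×L_1(-2.4) + 25×L_2(-2.4) + 15×L_3(-2.4)
P(-2.4) = -4.680000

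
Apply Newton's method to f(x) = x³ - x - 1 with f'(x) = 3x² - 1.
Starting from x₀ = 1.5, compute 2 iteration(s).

f(x) = x³ - x - 1
f'(x) = 3x² - 1
x₀ = 1.5

Newton-Raphson formula: x_{n+1} = x_n - f(x_n)/f'(x_n)

Iteration 1:
  f(1.500000) = 0.875000
  f'(1.500000) = 5.750000
  x_1 = 1.500000 - 0.875000/5.750000 = 1.347826
Iteration 2:
  f(1.347826) = 0.100682
  f'(1.347826) = 4.449905
  x_2 = 1.347826 - 0.100682/4.449905 = 1.325200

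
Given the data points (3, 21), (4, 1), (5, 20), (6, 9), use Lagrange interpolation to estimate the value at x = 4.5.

Lagrange interpolation formula:
P(x) = Σ yᵢ × Lᵢ(x)
where Lᵢ(x) = Π_{j≠i} (x - xⱼ)/(xᵢ - xⱼ)

L_0(4.5) = (4.5 - 4)/(3 - 4) × (4.5 - 5)/(3 - 5) × (4.5 - 6)/(3 - 6) = -0.062500
L_1(4.5) = (4.5 - 3)/(4 - 3) × (4.5 - 5)/(4 - 5) × (4.5 - 6)/(4 - 6) = 0.562500
L_2(4.5) = (4.5 - 3)/(5 - 3) × (4.5 - 4)/(5 - 4) × (4.5 - 6)/(5 - 6) = 0.562500
L_3(4.5) = (4.5 - 3)/(6 - 3) × (4.5 - 4)/(6 - 4) × (4.5 - 5)/(6 - 5) = -0.062500

P(4.5) = 21×L_0(4.5) + 1×L_1(4.5) + 20×L_2(4.5) + 9×L_3(4.5)
P(4.5) = 9.937500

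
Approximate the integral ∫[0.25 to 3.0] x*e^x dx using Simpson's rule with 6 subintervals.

f(x) = x*e^x
a = 0.25, b = 3.0, n = 6
h = (b - a)/n = 0.458333

Simpson's rule: (h/3)[f(x₀) + 4f(x₁) + 2f(x₂) + ... + f(xₙ)]

x_0 = 0.2500, f(x_0) = 0.321006, coefficient = 1
x_1 = 0.7083, f(x_1) = 1.438345, coefficient = 4
x_2 = 1.1667, f(x_2) = 3.746482, coefficient = 2
x_3 = 1.6250, f(x_3) = 8.252431, coefficient = 4
x_4 = 2.0833, f(x_4) = 16.731656, coefficient = 2
x_5 = 2.5417, f(x_5) = 32.281254, coefficient = 4
x_6 = 3.0000, f(x_6) = 60.256611, coefficient = 1

I ≈ (0.458333/3) × 269.422014 = 41.161697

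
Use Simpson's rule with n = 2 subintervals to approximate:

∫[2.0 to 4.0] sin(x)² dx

f(x) = sin(x)²
a = 2.0, b = 4.0, n = 2
h = (b - a)/n = 1.000000

Simpson's rule: (h/3)[f(x₀) + 4f(x₁) + 2f(x₂) + ... + f(xₙ)]

x_0 = 2.0000, f(x_0) = 0.826822, coefficient = 1
x_1 = 3.0000, f(x_1) = 0.019915, coefficient = 4
x_2 = 4.0000, f(x_2) = 0.572750, coefficient = 1

I ≈ (1.000000/3) × 1.479231 = 0.493077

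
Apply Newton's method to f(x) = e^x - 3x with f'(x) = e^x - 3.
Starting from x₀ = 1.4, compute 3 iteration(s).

f(x) = e^x - 3x
f'(x) = e^x - 3
x₀ = 1.4

Newton-Raphson formula: x_{n+1} = x_n - f(x_n)/f'(x_n)

Iteration 1:
  f(1.400000) = -0.144800
  f'(1.400000) = 1.055200
  x_1 = 1.400000 - (-0.144800)/1.055200 = 1.537225
Iteration 2:
  f(1.537225) = 0.039989
  f'(1.537225) = 1.651665
  x_2 = 1.537225 - 0.039989/1.651665 = 1.513014
Iteration 3:
  f(1.513014) = 0.001352
  f'(1.513014) = 1.540394
  x_3 = 1.513014 - 0.001352/1.540394 = 1.512136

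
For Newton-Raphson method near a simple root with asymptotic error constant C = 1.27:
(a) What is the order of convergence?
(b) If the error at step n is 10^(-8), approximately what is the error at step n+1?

(a) Newton-Raphson has quadratic (order 2) convergence near simple roots.
    This means |e_{n+1}| ≈ C|e_n|².

(b) With |e_n| = 10^(-8) and C = 1.27:
    |e_{n+1}| ≈ 1.27 × (10^(-8))² = 1.27 × 10^(-16)

(a) 2 (quadratic); (b) |e_{n+1}| ≈ 1.270e-16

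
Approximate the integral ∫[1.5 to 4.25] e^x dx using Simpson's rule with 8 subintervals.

f(x) = e^x
a = 1.5, b = 4.25, n = 8
h = (b - a)/n = 0.343750

Simpson's rule: (h/3)[f(x₀) + 4f(x₁) + 2f(x₂) + ... + f(xₙ)]

x_0 = 1.5000, f(x_0) = 4.481689, coefficient = 1
x_1 = 1.8438, f(x_1) = 6.320195, coefficient = 4
x_2 = 2.1875, f(x_2) = 8.912903, coefficient = 2
x_3 = 2.5312, f(x_3) = 12.569208, coefficient = 4
x_4 = 2.8750, f(x_4) = 17.725424, coefficient = 2
x_5 = 3.2188, f(x_5) = 24.996855, coefficient = 4
x_6 = 3.5625, f(x_6) = 35.251215, coefficient = 2
x_7 = 3.9062, f(x_7) = 49.712181, coefficient = 4
x_8 = 4.2500, f(x_8) = 70.105412, coefficient = 1

I ≈ (0.343750/3) × 572.759939 = 65.628743
Exact value: 65.623723
Error: 0.005020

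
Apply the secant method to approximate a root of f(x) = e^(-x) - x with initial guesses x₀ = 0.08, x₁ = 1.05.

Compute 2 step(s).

f(x) = e^(-x) - x
x₀ = 0.08, x₁ = 1.05

Secant formula: x_{n+1} = x_n - f(x_n)(x_n - x_{n-1})/(f(x_n) - f(x_{n-1}))

Iteration 1:
  f(0.080000) = 0.843116
  f(1.050000) = -0.700062
  x_2 = 1.050000 - (-0.700062)×(1.050000 - 0.080000)/(-0.700062 - 0.843116)
       = 0.609960
Iteration 2:
  f(1.050000) = -0.700062
  f(0.609960) = -0.066587
  x_3 = 0.609960 - (-0.066587)×(0.609960 - 1.050000)/(-0.066587 - (-0.700062))
       = 0.563705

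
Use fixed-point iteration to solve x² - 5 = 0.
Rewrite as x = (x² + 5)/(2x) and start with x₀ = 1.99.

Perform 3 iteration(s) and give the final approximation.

Equation: x² - 5 = 0
Fixed-point form: x = (x² + 5)/(2x)
x₀ = 1.99

x_1 = g(1.990000) = 2.251281
x_2 = g(2.251281) = 2.236119
x_3 = g(2.236119) = 2.236068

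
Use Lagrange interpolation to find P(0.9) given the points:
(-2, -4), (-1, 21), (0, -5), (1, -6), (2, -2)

Lagrange interpolation formula:
P(x) = Σ yᵢ × Lᵢ(x)
where Lᵢ(x) = Π_{j≠i} (x - xⱼ)/(xᵢ - xⱼ)

L_0(0.9) = (0.9 - (-1))/(-2 - (-1)) × (0.9 - 0)/(-2 - 0) × (0.9 - 1)/(-2 - 1) × (0.9 - 2)/(-2 - 2) = 0.007837
L_1(0.9) = (0.9 - (-2))/(-1 - (-2)) × (0.9 - 0)/(-1 - 0) × (0.9 - 1)/(-1 - 1) × (0.9 - 2)/(-1 - 2) = -0.047850
L_2(0.9) = (0.9 - (-2))/(0 - (-2)) × (0.9 - (-1))/(0 - (-1)) × (0.9 - 1)/(0 - 1) × (0.9 - 2)/(0 - 2) = 0.151525
L_3(0.9) = (0.9 - (-2))/(1 - (-2)) × (0.9 - (-1))/(1 - (-1)) × (0.9 - 0)/(1 - 0) × (0.9 - 2)/(1 - 2) = 0.909150
L_4(0.9) = (0.9 - (-2))/(2 - (-2)) × (0.9 - (-1))/(2 - (-1)) × (0.9 - 0)/(2 - 0) × (0.9 - 1)/(2 - 1) = -0.020662

P(0.9) = (-4)×L_0(0.9) + 21×L_1(0.9) + (-5)×L_2(0.9) + (-6)×L_3(0.9) + (-2)×L_4(0.9)
P(0.9) = -7.207400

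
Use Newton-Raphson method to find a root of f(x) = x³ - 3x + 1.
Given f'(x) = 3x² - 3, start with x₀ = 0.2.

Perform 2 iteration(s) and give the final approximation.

f(x) = x³ - 3x + 1
f'(x) = 3x² - 3
x₀ = 0.2

Newton-Raphson formula: x_{n+1} = x_n - f(x_n)/f'(x_n)

Iteration 1:
  f(0.200000) = 0.408000
  f'(0.200000) = -2.880000
  x_1 = 0.200000 - 0.408000/(-2.880000) = 0.341667
Iteration 2:
  f(0.341667) = 0.014885
  f'(0.341667) = -2.649792
  x_2 = 0.341667 - 0.014885/(-2.649792) = 0.347284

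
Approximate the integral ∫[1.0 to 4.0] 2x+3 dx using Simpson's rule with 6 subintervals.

f(x) = 2x+3
a = 1.0, b = 4.0, n = 6
h = (b - a)/n = 0.500000

Simpson's rule: (h/3)[f(x₀) + 4f(x₁) + 2f(x₂) + ... + f(xₙ)]

x_0 = 1.0000, f(x_0) = 5.000000, coefficient = 1
x_1 = 1.5000, f(x_1) = 6.000000, coefficient = 4
x_2 = 2.0000, f(x_2) = 7.000000, coefficient = 2
x_3 = 2.5000, f(x_3) = 8.000000, coefficient = 4
x_4 = 3.0000, f(x_4) = 9.000000, coefficient = 2
x_5 = 3.5000, f(x_5) = 10.000000, coefficient = 4
x_6 = 4.0000, f(x_6) = 11.000000, coefficient = 1

I ≈ (0.500000/3) × 144.000000 = 24.000000
Exact value: 24.000000
Error: 0.000000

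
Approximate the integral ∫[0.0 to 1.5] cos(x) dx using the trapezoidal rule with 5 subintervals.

f(x) = cos(x)
a = 0.0, b = 1.5, n = 5
h = (b - a)/n = 0.300000

Trapezoidal rule: (h/2)[f(x₀) + 2f(x₁) + 2f(x₂) + ... + f(xₙ)]

x_0 = 0.0000, f(x_0) = 1.000000, coefficient = 1
x_1 = 0.3000, f(x_1) = 0.955336, coefficient = 2
x_2 = 0.6000, f(x_2) = 0.825336, coefficient = 2
x_3 = 0.9000, f(x_3) = 0.621610, coefficient = 2
x_4 = 1.2000, f(x_4) = 0.362358, coefficient = 2
x_5 = 1.5000, f(x_5) = 0.070737, coefficient = 1

I ≈ (0.300000/2) × 6.600017 = 0.990003
Exact value: 0.997495
Error: 0.007492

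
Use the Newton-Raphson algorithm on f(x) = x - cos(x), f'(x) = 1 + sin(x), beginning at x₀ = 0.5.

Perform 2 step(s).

f(x) = x - cos(x)
f'(x) = 1 + sin(x)
x₀ = 0.5

Newton-Raphson formula: x_{n+1} = x_n - f(x_n)/f'(x_n)

Iteration 1:
  f(0.500000) = -0.377583
  f'(0.500000) = 1.479426
  x_1 = 0.500000 - (-0.377583)/1.479426 = 0.755222
Iteration 2:
  f(0.755222) = 0.027103
  f'(0.755222) = 1.685451
  x_2 = 0.755222 - 0.027103/1.685451 = 0.739142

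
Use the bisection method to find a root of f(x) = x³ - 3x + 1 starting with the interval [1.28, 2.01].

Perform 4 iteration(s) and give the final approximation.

f(x) = x³ - 3x + 1
Initial interval: [1.28, 2.01]

Iteration 1:
  c_1 = (1.280000 + 2.010000)/2 = 1.645000
  f(c_1) = f(1.645000) = 0.516411
  f(a) × f(c) < 0, new interval: [1.280000, 1.645000]
Iteration 2:
  c_2 = (1.280000 + 1.645000)/2 = 1.462500
  f(c_2) = f(1.462500) = -0.259350
  f(a) × f(c) ≥ 0, new interval: [1.462500, 1.645000]
Iteration 3:
  c_3 = (1.462500 + 1.645000)/2 = 1.553750
  f(c_3) = f(1.553750) = 0.089719
  f(a) × f(c) < 0, new interval: [1.462500, 1.553750]
Iteration 4:
  c_4 = (1.462500 + 1.553750)/2 = 1.508125
  f(c_4) = f(1.508125) = -0.094234
  f(a) × f(c) ≥ 0, new interval: [1.508125, 1.553750]

After 4 iteration(s), the approximation is c_4 = 1.508125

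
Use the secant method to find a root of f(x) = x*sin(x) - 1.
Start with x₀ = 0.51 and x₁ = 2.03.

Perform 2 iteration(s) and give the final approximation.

f(x) = x*sin(x) - 1
x₀ = 0.51, x₁ = 2.03

Secant formula: x_{n+1} = x_n - f(x_n)(x_n - x_{n-1})/(f(x_n) - f(x_{n-1}))

Iteration 1:
  f(0.510000) = -0.751030
  f(2.030000) = 0.819704
  x_2 = 2.030000 - 0.819704×(2.030000 - 0.510000)/(0.819704 - (-0.751030))
       = 1.236772
Iteration 2:
  f(2.030000) = 0.819704
  f(1.236772) = 0.168416
  x_3 = 1.236772 - 0.168416×(1.236772 - 2.030000)/(0.168416 - 0.819704)
       = 1.031651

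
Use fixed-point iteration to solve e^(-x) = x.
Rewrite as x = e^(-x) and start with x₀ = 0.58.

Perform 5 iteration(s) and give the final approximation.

Equation: e^(-x) = x
Fixed-point form: x = e^(-x)
x₀ = 0.58

x_1 = g(0.580000) = 0.559898
x_2 = g(0.559898) = 0.571267
x_3 = g(0.571267) = 0.564809
x_4 = g(0.564809) = 0.568469
x_5 = g(0.568469) = 0.566392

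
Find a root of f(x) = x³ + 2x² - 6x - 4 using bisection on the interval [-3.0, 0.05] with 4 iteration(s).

f(x) = x³ + 2x² - 6x - 4
Initial interval: [-3.0, 0.05]

Iteration 1:
  c_1 = (-3.000000 + 0.050000)/2 = -1.475000
  f(c_1) = f(-1.475000) = 5.992203
  f(a) × f(c) ≥ 0, new interval: [-1.475000, 0.050000]
Iteration 2:
  c_2 = (-1.475000 + 0.050000)/2 = -0.712500
  f(c_2) = f(-0.712500) = 0.928607
  f(a) × f(c) ≥ 0, new interval: [-0.712500, 0.050000]
Iteration 3:
  c_3 = (-0.712500 + 0.050000)/2 = -0.331250
  f(c_3) = f(-0.331250) = -1.829394
  f(a) × f(c) < 0, new interval: [-0.712500, -0.331250]
Iteration 4:
  c_4 = (-0.712500 + (-0.331250))/2 = -0.521875
  f(c_4) = f(-0.521875) = -0.466177
  f(a) × f(c) < 0, new interval: [-0.712500, -0.521875]

After 4 iteration(s), the approximation is c_4 = -0.521875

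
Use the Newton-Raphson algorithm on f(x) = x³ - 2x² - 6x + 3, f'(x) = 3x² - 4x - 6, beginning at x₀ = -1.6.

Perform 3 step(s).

f(x) = x³ - 2x² - 6x + 3
f'(x) = 3x² - 4x - 6
x₀ = -1.6

Newton-Raphson formula: x_{n+1} = x_n - f(x_n)/f'(x_n)

Iteration 1:
  f(-1.600000) = 3.384000
  f'(-1.600000) = 8.080000
  x_1 = -1.600000 - 3.384000/8.080000 = -2.018812
Iteration 2:
  f(-2.018812) = -1.266204
  f'(-2.018812) = 14.302052
  x_2 = -2.018812 - (-1.266204)/14.302052 = -1.930279
Iteration 3:
  f(-1.930279) = -0.062453
  f'(-1.930279) = 12.899045
  x_3 = -1.930279 - (-0.062453)/12.899045 = -1.925437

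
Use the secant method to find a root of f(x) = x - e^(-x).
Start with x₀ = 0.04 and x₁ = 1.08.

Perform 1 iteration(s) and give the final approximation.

f(x) = x - e^(-x)
x₀ = 0.04, x₁ = 1.08

Secant formula: x_{n+1} = x_n - f(x_n)(x_n - x_{n-1})/(f(x_n) - f(x_{n-1}))

Iteration 1:
  f(0.040000) = -0.920789
  f(1.080000) = 0.740404
  x_2 = 1.080000 - 0.740404×(1.080000 - 0.040000)/(0.740404 - (-0.920789))
       = 0.616466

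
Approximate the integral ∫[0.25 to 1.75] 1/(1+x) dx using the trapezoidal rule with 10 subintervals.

f(x) = 1/(1+x)
a = 0.25, b = 1.75, n = 10
h = (b - a)/n = 0.150000

Trapezoidal rule: (h/2)[f(x₀) + 2f(x₁) + 2f(x₂) + ... + f(xₙ)]

x_0 = 0.2500, f(x_0) = 0.800000, coefficient = 1
x_1 = 0.4000, f(x_1) = 0.714286, coefficient = 2
x_2 = 0.5500, f(x_2) = 0.645161, coefficient = 2
x_3 = 0.7000, f(x_3) = 0.588235, coefficient = 2
x_4 = 0.8500, f(x_4) = 0.540541, coefficient = 2
x_5 = 1.0000, f(x_5) = 0.500000, coefficient = 2
x_6 = 1.1500, f(x_6) = 0.465116, coefficient = 2
x_7 = 1.3000, f(x_7) = 0.434783, coefficient = 2
x_8 = 1.4500, f(x_8) = 0.408163, coefficient = 2
x_9 = 1.6000, f(x_9) = 0.384615, coefficient = 2
x_10 = 1.7500, f(x_10) = 0.363636, coefficient = 1

I ≈ (0.150000/2) × 10.525437 = 0.789408
Exact value: 0.788457
Error: 0.000950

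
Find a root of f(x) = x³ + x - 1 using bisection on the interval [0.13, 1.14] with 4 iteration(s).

f(x) = x³ + x - 1
Initial interval: [0.13, 1.14]

Iteration 1:
  c_1 = (0.130000 + 1.140000)/2 = 0.635000
  f(c_1) = f(0.635000) = -0.108952
  f(a) × f(c) ≥ 0, new interval: [0.635000, 1.140000]
Iteration 2:
  c_2 = (0.635000 + 1.140000)/2 = 0.887500
  f(c_2) = f(0.887500) = 0.586545
  f(a) × f(c) < 0, new interval: [0.635000, 0.887500]
Iteration 3:
  c_3 = (0.635000 + 0.887500)/2 = 0.761250
  f(c_3) = f(0.761250) = 0.202396
  f(a) × f(c) < 0, new interval: [0.635000, 0.761250]
Iteration 4:
  c_4 = (0.635000 + 0.761250)/2 = 0.698125
  f(c_4) = f(0.698125) = 0.038376
  f(a) × f(c) < 0, new interval: [0.635000, 0.698125]

After 4 iteration(s), the approximation is c_4 = 0.698125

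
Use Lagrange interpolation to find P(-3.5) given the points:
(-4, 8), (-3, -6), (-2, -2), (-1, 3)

Lagrange interpolation formula:
P(x) = Σ yᵢ × Lᵢ(x)
where Lᵢ(x) = Π_{j≠i} (x - xⱼ)/(xᵢ - xⱼ)

L_0(-3.5) = (-3.5 - (-3))/(-4 - (-3)) × (-3.5 - (-2))/(-4 - (-2)) × (-3.5 - (-1))/(-4 - (-1)) = 0.312500
L_1(-3.5) = (-3.5 - (-4))/(-3 - (-4)) × (-3.5 - (-2))/(-3 - (-2)) × (-3.5 - (-1))/(-3 - (-1)) = 0.937500
L_2(-3.5) = (-3.5 - (-4))/(-2 - (-4)) × (-3.5 - (-3))/(-2 - (-3)) × (-3.5 - (-1))/(-2 - (-1)) = -0.312500
L_3(-3.5) = (-3.5 - (-4))/(-1 - (-4)) × (-3.5 - (-3))/(-1 - (-3)) × (-3.5 - (-2))/(-1 - (-2)) = 0.062500

P(-3.5) = 8×L_0(-3.5) + (-6)×L_1(-3.5) + (-2)×L_2(-3.5) + 3×L_3(-3.5)
P(-3.5) = -2.312500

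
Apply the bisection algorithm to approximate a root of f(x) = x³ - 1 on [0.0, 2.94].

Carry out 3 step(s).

f(x) = x³ - 1
Initial interval: [0.0, 2.94]

Iteration 1:
  c_1 = (0.000000 + 2.940000)/2 = 1.470000
  f(c_1) = f(1.470000) = 2.176523
  f(a) × f(c) < 0, new interval: [0.000000, 1.470000]
Iteration 2:
  c_2 = (0.000000 + 1.470000)/2 = 0.735000
  f(c_2) = f(0.735000) = -0.602935
  f(a) × f(c) ≥ 0, new interval: [0.735000, 1.470000]
Iteration 3:
  c_3 = (0.735000 + 1.470000)/2 = 1.102500
  f(c_3) = f(1.102500) = 0.340096
  f(a) × f(c) < 0, new interval: [0.735000, 1.102500]

After 3 iteration(s), the approximation is c_3 = 1.102500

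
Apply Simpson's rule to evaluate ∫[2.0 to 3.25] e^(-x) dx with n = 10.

f(x) = e^(-x)
a = 2.0, b = 3.25, n = 10
h = (b - a)/n = 0.125000

Simpson's rule: (h/3)[f(x₀) + 4f(x₁) + 2f(x₂) + ... + f(xₙ)]

x_0 = 2.0000, f(x_0) = 0.135335, coefficient = 1
x_1 = 2.1250, f(x_1) = 0.119433, coefficient = 4
x_2 = 2.2500, f(x_2) = 0.105399, coefficient = 2
x_3 = 2.3750, f(x_3) = 0.093014, coefficient = 4
x_4 = 2.5000, f(x_4) = 0.082085, coefficient = 2
x_5 = 2.6250, f(x_5) = 0.072440, coefficient = 4
x_6 = 2.7500, f(x_6) = 0.063928, coefficient = 2
x_7 = 2.8750, f(x_7) = 0.056416, coefficient = 4
x_8 = 3.0000, f(x_8) = 0.049787, coefficient = 2
x_9 = 3.1250, f(x_9) = 0.043937, coefficient = 4
x_10 = 3.2500, f(x_10) = 0.038774, coefficient = 1

I ≈ (0.125000/3) × 2.317469 = 0.096561
Exact value: 0.096561
Error: 0.000000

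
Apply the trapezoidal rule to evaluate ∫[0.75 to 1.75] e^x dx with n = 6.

f(x) = e^x
a = 0.75, b = 1.75, n = 6
h = (b - a)/n = 0.166667

Trapezoidal rule: (h/2)[f(x₀) + 2f(x₁) + 2f(x₂) + ... + f(xₙ)]

x_0 = 0.7500, f(x_0) = 2.117000, coefficient = 1
x_1 = 0.9167, f(x_1) = 2.500940, coefficient = 2
x_2 = 1.0833, f(x_2) = 2.954512, coefficient = 2
x_3 = 1.2500, f(x_3) = 3.490343, coefficient = 2
x_4 = 1.4167, f(x_4) = 4.123353, coefficient = 2
x_5 = 1.5833, f(x_5) = 4.871166, coefficient = 2
x_6 = 1.7500, f(x_6) = 5.754603, coefficient = 1

I ≈ (0.166667/2) × 43.752230 = 3.646019
Exact value: 3.637603
Error: 0.008416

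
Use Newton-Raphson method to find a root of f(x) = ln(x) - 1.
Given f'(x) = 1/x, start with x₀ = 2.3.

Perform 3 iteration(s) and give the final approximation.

f(x) = ln(x) - 1
f'(x) = 1/x
x₀ = 2.3

Newton-Raphson formula: x_{n+1} = x_n - f(x_n)/f'(x_n)

Iteration 1:
  f(2.300000) = -0.167091
  f'(2.300000) = 0.434783
  x_1 = 2.300000 - (-0.167091)/0.434783 = 2.684309
Iteration 2:
  f(2.684309) = -0.012577
  f'(2.684309) = 0.372535
  x_2 = 2.684309 - (-0.012577)/0.372535 = 2.718069
Iteration 3:
  f(2.718069) = -0.000078
  f'(2.718069) = 0.367908
  x_3 = 2.718069 - (-0.000078)/0.367908 = 2.718282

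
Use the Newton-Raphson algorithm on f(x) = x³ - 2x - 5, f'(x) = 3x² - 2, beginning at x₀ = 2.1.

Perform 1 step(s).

f(x) = x³ - 2x - 5
f'(x) = 3x² - 2
x₀ = 2.1

Newton-Raphson formula: x_{n+1} = x_n - f(x_n)/f'(x_n)

Iteration 1:
  f(2.100000) = 0.061000
  f'(2.100000) = 11.230000
  x_1 = 2.100000 - 0.061000/11.230000 = 2.094568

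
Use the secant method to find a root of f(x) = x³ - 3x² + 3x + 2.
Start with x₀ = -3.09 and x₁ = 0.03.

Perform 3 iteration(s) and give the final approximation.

f(x) = x³ - 3x² + 3x + 2
x₀ = -3.09, x₁ = 0.03

Secant formula: x_{n+1} = x_n - f(x_n)(x_n - x_{n-1})/(f(x_n) - f(x_{n-1}))

Iteration 1:
  f(-3.090000) = -65.417929
  f(0.030000) = 2.087327
  x_2 = 0.030000 - 2.087327×(0.030000 - (-3.090000))/(2.087327 - (-65.417929))
       = -0.066473
Iteration 2:
  f(0.030000) = 2.087327
  f(-0.066473) = 1.787030
  x_3 = -0.066473 - 1.787030×(-0.066473 - 0.030000)/(1.787030 - 2.087327)
       = -0.640574
Iteration 3:
  f(-0.066473) = 1.787030
  f(-0.640574) = -1.415581
  x_4 = -0.640574 - (-1.415581)×(-0.640574 - (-0.066473))/(-1.415581 - 1.787030)
       = -0.386817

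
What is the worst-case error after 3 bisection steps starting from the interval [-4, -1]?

Bisection error bound: |error| ≤ (b-a)/2^n
|error| ≤ (-1 - (-4))/2^3 = 3/2^3
|error| ≤ 0.3750000000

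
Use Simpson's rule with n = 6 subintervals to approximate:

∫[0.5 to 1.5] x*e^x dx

f(x) = x*e^x
a = 0.5, b = 1.5, n = 6
h = (b - a)/n = 0.166667

Simpson's rule: (h/3)[f(x₀) + 4f(x₁) + 2f(x₂) + ... + f(xₙ)]

x_0 = 0.5000, f(x_0) = 0.824361, coefficient = 1
x_1 = 0.6667, f(x_1) = 1.298489, coefficient = 4
x_2 = 0.8333, f(x_2) = 1.917480, coefficient = 2
x_3 = 1.0000, f(x_3) = 2.718282, coefficient = 4
x_4 = 1.1667, f(x_4) = 3.746482, coefficient = 2
x_5 = 1.3333, f(x_5) = 5.058224, coefficient = 4
x_6 = 1.5000, f(x_6) = 6.722534, coefficient = 1

I ≈ (0.166667/3) × 55.174799 = 3.065267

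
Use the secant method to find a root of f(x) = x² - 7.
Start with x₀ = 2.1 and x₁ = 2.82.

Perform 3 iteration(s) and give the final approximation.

f(x) = x² - 7
x₀ = 2.1, x₁ = 2.82

Secant formula: x_{n+1} = x_n - f(x_n)(x_n - x_{n-1})/(f(x_n) - f(x_{n-1}))

Iteration 1:
  f(2.100000) = -2.590000
  f(2.820000) = 0.952400
  x_2 = 2.820000 - 0.952400×(2.820000 - 2.100000)/(0.952400 - (-2.590000))
       = 2.626423
Iteration 2:
  f(2.820000) = 0.952400
  f(2.626423) = -0.101903
  x_3 = 2.626423 - (-0.101903)×(2.626423 - 2.820000)/(-0.101903 - 0.952400)
       = 2.645133
Iteration 3:
  f(2.626423) = -0.101903
  f(2.645133) = -0.003272
  x_4 = 2.645133 - (-0.003272)×(2.645133 - 2.626423)/(-0.003272 - (-0.101903))
       = 2.645754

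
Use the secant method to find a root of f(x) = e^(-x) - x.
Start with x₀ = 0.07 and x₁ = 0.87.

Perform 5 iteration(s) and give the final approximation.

f(x) = e^(-x) - x
x₀ = 0.07, x₁ = 0.87

Secant formula: x_{n+1} = x_n - f(x_n)(x_n - x_{n-1})/(f(x_n) - f(x_{n-1}))

Iteration 1:
  f(0.070000) = 0.862394
  f(0.870000) = -0.451048
  x_2 = 0.870000 - (-0.451048)×(0.870000 - 0.070000)/(-0.451048 - 0.862394)
       = 0.595272
Iteration 2:
  f(0.870000) = -0.451048
  f(0.595272) = -0.043860
  x_3 = 0.595272 - (-0.043860)×(0.595272 - 0.870000)/(-0.043860 - (-0.451048))
       = 0.565680
Iteration 3:
  f(0.595272) = -0.043860
  f(0.565680) = 0.002293
  x_4 = 0.565680 - 0.002293×(0.565680 - 0.595272)/(0.002293 - (-0.043860))
       = 0.567151
Iteration 4:
  f(0.565680) = 0.002293
  f(0.567151) = -0.000012
  x_5 = 0.567151 - (-0.000012)×(0.567151 - 0.565680)/(-0.000012 - 0.002293)
       = 0.567143
Iteration 5:
  f(0.567151) = -0.000012
  f(0.567143) = 0.000000
  x_6 = 0.567143 - 0.000000×(0.567143 - 0.567151)/(0.000000 - (-0.000012))
       = 0.567143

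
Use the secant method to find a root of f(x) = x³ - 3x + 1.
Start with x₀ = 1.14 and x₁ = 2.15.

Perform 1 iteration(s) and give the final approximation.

f(x) = x³ - 3x + 1
x₀ = 1.14, x₁ = 2.15

Secant formula: x_{n+1} = x_n - f(x_n)(x_n - x_{n-1})/(f(x_n) - f(x_{n-1}))

Iteration 1:
  f(1.140000) = -0.938456
  f(2.150000) = 4.488375
  x_2 = 2.150000 - 4.488375×(2.150000 - 1.140000)/(4.488375 - (-0.938456))
       = 1.314658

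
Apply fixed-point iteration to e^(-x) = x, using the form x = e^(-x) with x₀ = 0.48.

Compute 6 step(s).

Equation: e^(-x) = x
Fixed-point form: x = e^(-x)
x₀ = 0.48

x_1 = g(0.480000) = 0.618783
x_2 = g(0.618783) = 0.538599
x_3 = g(0.538599) = 0.583565
x_4 = g(0.583565) = 0.557906
x_5 = g(0.557906) = 0.572407
x_6 = g(0.572407) = 0.564166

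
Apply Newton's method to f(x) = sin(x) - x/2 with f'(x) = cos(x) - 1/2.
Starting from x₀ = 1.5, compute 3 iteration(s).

f(x) = sin(x) - x/2
f'(x) = cos(x) - 1/2
x₀ = 1.5

Newton-Raphson formula: x_{n+1} = x_n - f(x_n)/f'(x_n)

Iteration 1:
  f(1.500000) = 0.247495
  f'(1.500000) = -0.429263
  x_1 = 1.500000 - 0.247495/(-0.429263) = 2.076558
Iteration 2:
  f(2.076558) = -0.163473
  f'(2.076558) = -0.984474
  x_2 = 2.076558 - (-0.163473)/(-0.984474) = 1.910507
Iteration 3:
  f(1.910507) = -0.012402
  f'(1.910507) = -0.833214
  x_3 = 1.910507 - (-0.012402)/(-0.833214) = 1.895622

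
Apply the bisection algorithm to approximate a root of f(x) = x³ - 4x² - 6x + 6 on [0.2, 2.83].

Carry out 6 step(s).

f(x) = x³ - 4x² - 6x + 6
Initial interval: [0.2, 2.83]

Iteration 1:
  c_1 = (0.200000 + 2.830000)/2 = 1.515000
  f(c_1) = f(1.515000) = -8.793634
  f(a) × f(c) < 0, new interval: [0.200000, 1.515000]
Iteration 2:
  c_2 = (0.200000 + 1.515000)/2 = 0.857500
  f(c_2) = f(0.857500) = -1.455700
  f(a) × f(c) < 0, new interval: [0.200000, 0.857500]
Iteration 3:
  c_3 = (0.200000 + 0.857500)/2 = 0.528750
  f(c_3) = f(0.528750) = 1.857020
  f(a) × f(c) ≥ 0, new interval: [0.528750, 0.857500]
Iteration 4:
  c_4 = (0.528750 + 0.857500)/2 = 0.693125
  f(c_4) = f(0.693125) = 0.252554
  f(a) × f(c) ≥ 0, new interval: [0.693125, 0.857500]
Iteration 5:
  c_5 = (0.693125 + 0.857500)/2 = 0.775313
  f(c_5) = f(0.775313) = -0.590265
  f(a) × f(c) < 0, new interval: [0.693125, 0.775313]
Iteration 6:
  c_6 = (0.693125 + 0.775313)/2 = 0.734219
  f(c_6) = f(0.734219) = -0.165821
  f(a) × f(c) < 0, new interval: [0.693125, 0.734219]

After 6 iteration(s), the approximation is c_6 = 0.734219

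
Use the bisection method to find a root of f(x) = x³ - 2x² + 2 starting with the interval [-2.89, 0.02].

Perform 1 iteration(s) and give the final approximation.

f(x) = x³ - 2x² + 2
Initial interval: [-2.89, 0.02]

Iteration 1:
  c_1 = (-2.890000 + 0.020000)/2 = -1.435000
  f(c_1) = f(-1.435000) = -5.073438
  f(a) × f(c) ≥ 0, new interval: [-1.435000, 0.020000]

After 1 iteration(s), the approximation is c_1 = -1.435000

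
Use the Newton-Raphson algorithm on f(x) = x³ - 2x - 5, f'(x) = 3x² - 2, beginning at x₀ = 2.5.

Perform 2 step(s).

f(x) = x³ - 2x - 5
f'(x) = 3x² - 2
x₀ = 2.5

Newton-Raphson formula: x_{n+1} = x_n - f(x_n)/f'(x_n)

Iteration 1:
  f(2.500000) = 5.625000
  f'(2.500000) = 16.750000
  x_1 = 2.500000 - 5.625000/16.750000 = 2.164179
Iteration 2:
  f(2.164179) = 0.807945
  f'(2.164179) = 12.051014
  x_2 = 2.164179 - 0.807945/12.051014 = 2.097135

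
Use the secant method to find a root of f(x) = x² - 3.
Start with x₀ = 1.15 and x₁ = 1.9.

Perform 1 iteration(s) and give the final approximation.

f(x) = x² - 3
x₀ = 1.15, x₁ = 1.9

Secant formula: x_{n+1} = x_n - f(x_n)(x_n - x_{n-1})/(f(x_n) - f(x_{n-1}))

Iteration 1:
  f(1.150000) = -1.677500
  f(1.900000) = 0.610000
  x_2 = 1.900000 - 0.610000×(1.900000 - 1.150000)/(0.610000 - (-1.677500))
       = 1.700000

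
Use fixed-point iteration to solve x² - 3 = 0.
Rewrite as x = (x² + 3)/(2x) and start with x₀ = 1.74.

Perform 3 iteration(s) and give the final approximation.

Equation: x² - 3 = 0
Fixed-point form: x = (x² + 3)/(2x)
x₀ = 1.74

x_1 = g(1.740000) = 1.732069
x_2 = g(1.732069) = 1.732051
x_3 = g(1.732051) = 1.732051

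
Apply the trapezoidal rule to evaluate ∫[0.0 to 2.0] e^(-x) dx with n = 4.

f(x) = e^(-x)
a = 0.0, b = 2.0, n = 4
h = (b - a)/n = 0.500000

Trapezoidal rule: (h/2)[f(x₀) + 2f(x₁) + 2f(x₂) + ... + f(xₙ)]

x_0 = 0.0000, f(x_0) = 1.000000, coefficient = 1
x_1 = 0.5000, f(x_1) = 0.606531, coefficient = 2
x_2 = 1.0000, f(x_2) = 0.367879, coefficient = 2
x_3 = 1.5000, f(x_3) = 0.223130, coefficient = 2
x_4 = 2.0000, f(x_4) = 0.135335, coefficient = 1

I ≈ (0.500000/2) × 3.530416 = 0.882604
Exact value: 0.864665
Error: 0.017939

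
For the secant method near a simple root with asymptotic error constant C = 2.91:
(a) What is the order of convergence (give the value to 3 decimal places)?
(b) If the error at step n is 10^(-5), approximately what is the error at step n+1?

(a) Secant method has superlinear convergence with order φ = (1+√5)/2 ≈ 1.618.
    This means |e_{n+1}| ≈ C|e_n|^1.618.

(b) With |e_n| = 10^(-5) and C = 2.91:
    |e_{n+1}| ≈ 2.91 × (10^(-5))^1.618 = 2.91 × 10^(-8.09)

(a) ≈ 1.618 (golden ratio); (b) |e_{n+1}| ≈ 2.364e-08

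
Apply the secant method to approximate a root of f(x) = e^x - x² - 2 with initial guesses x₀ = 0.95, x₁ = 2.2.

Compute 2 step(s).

f(x) = e^x - x² - 2
x₀ = 0.95, x₁ = 2.2

Secant formula: x_{n+1} = x_n - f(x_n)(x_n - x_{n-1})/(f(x_n) - f(x_{n-1}))

Iteration 1:
  f(0.950000) = -0.316790
  f(2.200000) = 2.185013
  x_2 = 2.200000 - 2.185013×(2.200000 - 0.950000)/(2.185013 - (-0.316790))
       = 1.108281
Iteration 2:
  f(2.200000) = 2.185013
  f(1.108281) = -0.199140
  x_3 = 1.108281 - (-0.199140)×(1.108281 - 2.200000)/(-0.199140 - 2.185013)
       = 1.199468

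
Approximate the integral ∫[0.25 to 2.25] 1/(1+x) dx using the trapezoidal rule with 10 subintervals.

f(x) = 1/(1+x)
a = 0.25, b = 2.25, n = 10
h = (b - a)/n = 0.200000

Trapezoidal rule: (h/2)[f(x₀) + 2f(x₁) + 2f(x₂) + ... + f(xₙ)]

x_0 = 0.2500, f(x_0) = 0.800000, coefficient = 1
x_1 = 0.4500, f(x_1) = 0.689655, coefficient = 2
x_2 = 0.6500, f(x_2) = 0.606061, coefficient = 2
x_3 = 0.8500, f(x_3) = 0.540541, coefficient = 2
x_4 = 1.0500, f(x_4) = 0.487805, coefficient = 2
x_5 = 1.2500, f(x_5) = 0.444444, coefficient = 2
x_6 = 1.4500, f(x_6) = 0.408163, coefficient = 2
x_7 = 1.6500, f(x_7) = 0.377358, coefficient = 2
x_8 = 1.8500, f(x_8) = 0.350877, coefficient = 2
x_9 = 2.0500, f(x_9) = 0.327869, coefficient = 2
x_10 = 2.2500, f(x_10) = 0.307692, coefficient = 1

I ≈ (0.200000/2) × 9.573239 = 0.957324
Exact value: 0.955511
Error: 0.001812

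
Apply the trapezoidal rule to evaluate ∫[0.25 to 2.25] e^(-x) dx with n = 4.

f(x) = e^(-x)
a = 0.25, b = 2.25, n = 4
h = (b - a)/n = 0.500000

Trapezoidal rule: (h/2)[f(x₀) + 2f(x₁) + 2f(x₂) + ... + f(xₙ)]

x_0 = 0.2500, f(x_0) = 0.778801, coefficient = 1
x_1 = 0.7500, f(x_1) = 0.472367, coefficient = 2
x_2 = 1.2500, f(x_2) = 0.286505, coefficient = 2
x_3 = 1.7500, f(x_3) = 0.173774, coefficient = 2
x_4 = 2.2500, f(x_4) = 0.105399, coefficient = 1

I ≈ (0.500000/2) × 2.749491 = 0.687373
Exact value: 0.673402
Error: 0.013971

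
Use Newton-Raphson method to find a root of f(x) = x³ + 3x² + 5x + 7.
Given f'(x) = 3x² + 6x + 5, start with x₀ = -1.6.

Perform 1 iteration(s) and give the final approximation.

f(x) = x³ + 3x² + 5x + 7
f'(x) = 3x² + 6x + 5
x₀ = -1.6

Newton-Raphson formula: x_{n+1} = x_n - f(x_n)/f'(x_n)

Iteration 1:
  f(-1.600000) = 2.584000
  f'(-1.600000) = 3.080000
  x_1 = -1.600000 - 2.584000/3.080000 = -2.438961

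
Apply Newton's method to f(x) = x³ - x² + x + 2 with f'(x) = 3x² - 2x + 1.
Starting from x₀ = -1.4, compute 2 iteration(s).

f(x) = x³ - x² + x + 2
f'(x) = 3x² - 2x + 1
x₀ = -1.4

Newton-Raphson formula: x_{n+1} = x_n - f(x_n)/f'(x_n)

Iteration 1:
  f(-1.400000) = -4.104000
  f'(-1.400000) = 9.680000
  x_1 = -1.400000 - (-4.104000)/9.680000 = -0.976033
Iteration 2:
  f(-0.976033) = -0.858482
  f'(-0.976033) = 5.809988
  x_2 = -0.976033 - (-0.858482)/5.809988 = -0.828273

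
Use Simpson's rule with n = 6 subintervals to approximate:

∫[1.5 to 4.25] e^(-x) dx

f(x) = e^(-x)
a = 1.5, b = 4.25, n = 6
h = (b - a)/n = 0.458333

Simpson's rule: (h/3)[f(x₀) + 4f(x₁) + 2f(x₂) + ... + f(xₙ)]

x_0 = 1.5000, f(x_0) = 0.223130, coefficient = 1
x_1 = 1.9583, f(x_1) = 0.141093, coefficient = 4
x_2 = 2.4167, f(x_2) = 0.089219, coefficient = 2
x_3 = 2.8750, f(x_3) = 0.056416, coefficient = 4
x_4 = 3.3333, f(x_4) = 0.035674, coefficient = 2
x_5 = 3.7917, f(x_5) = 0.022558, coefficient = 4
x_6 = 4.2500, f(x_6) = 0.014264, coefficient = 1

I ≈ (0.458333/3) × 1.367449 = 0.208916
Exact value: 0.208866
Error: 0.000050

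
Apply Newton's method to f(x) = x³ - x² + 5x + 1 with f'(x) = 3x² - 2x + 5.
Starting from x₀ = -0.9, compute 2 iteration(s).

f(x) = x³ - x² + 5x + 1
f'(x) = 3x² - 2x + 5
x₀ = -0.9

Newton-Raphson formula: x_{n+1} = x_n - f(x_n)/f'(x_n)

Iteration 1:
  f(-0.900000) = -5.039000
  f'(-0.900000) = 9.230000
  x_1 = -0.900000 - (-5.039000)/9.230000 = -0.354063
Iteration 2:
  f(-0.354063) = -0.940060
  f'(-0.354063) = 6.084207
  x_2 = -0.354063 - (-0.940060)/6.084207 = -0.199555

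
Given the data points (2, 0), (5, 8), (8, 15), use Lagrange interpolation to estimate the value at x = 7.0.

Lagrange interpolation formula:
P(x) = Σ yᵢ × Lᵢ(x)
where Lᵢ(x) = Π_{j≠i} (x - xⱼ)/(xᵢ - xⱼ)

L_0(7.0) = (7.0 - 5)/(2 - 5) × (7.0 - 8)/(2 - 8) = -0.111111
L_1(7.0) = (7.0 - 2)/(5 - 2) × (7.0 - 8)/(5 - 8) = 0.555556
L_2(7.0) = (7.0 - 2)/(8 - 2) × (7.0 - 5)/(8 - 5) = 0.555556

P(7.0) = 0×L_0(7.0) + 8×L_1(7.0) + 15×L_2(7.0)
P(7.0) = 12.777778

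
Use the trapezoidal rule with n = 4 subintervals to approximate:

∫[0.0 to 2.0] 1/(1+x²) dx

f(x) = 1/(1+x²)
a = 0.0, b = 2.0, n = 4
h = (b - a)/n = 0.500000

Trapezoidal rule: (h/2)[f(x₀) + 2f(x₁) + 2f(x₂) + ... + f(xₙ)]

x_0 = 0.0000, f(x_0) = 1.000000, coefficient = 1
x_1 = 0.5000, f(x_1) = 0.800000, coefficient = 2
x_2 = 1.0000, f(x_2) = 0.500000, coefficient = 2
x_3 = 1.5000, f(x_3) = 0.307692, coefficient = 2
x_4 = 2.0000, f(x_4) = 0.200000, coefficient = 1

I ≈ (0.500000/2) × 4.415385 = 1.103846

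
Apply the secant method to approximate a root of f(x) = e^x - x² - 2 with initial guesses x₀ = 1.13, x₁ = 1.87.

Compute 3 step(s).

f(x) = e^x - x² - 2
x₀ = 1.13, x₁ = 1.87

Secant formula: x_{n+1} = x_n - f(x_n)(x_n - x_{n-1})/(f(x_n) - f(x_{n-1}))

Iteration 1:
  f(1.130000) = -0.181243
  f(1.870000) = 0.991396
  x_2 = 1.870000 - 0.991396×(1.870000 - 1.130000)/(0.991396 - (-0.181243))
       = 1.244375
Iteration 2:
  f(1.870000) = 0.991396
  f(1.244375) = -0.077705
  x_3 = 1.244375 - (-0.077705)×(1.244375 - 1.870000)/(-0.077705 - 0.991396)
       = 1.289846
Iteration 3:
  f(1.244375) = -0.077705
  f(1.289846) = -0.031475
  x_4 = 1.289846 - (-0.031475)×(1.289846 - 1.244375)/(-0.031475 - (-0.077705))
       = 1.320806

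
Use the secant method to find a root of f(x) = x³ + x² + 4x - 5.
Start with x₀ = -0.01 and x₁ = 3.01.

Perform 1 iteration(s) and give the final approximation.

f(x) = x³ + x² + 4x - 5
x₀ = -0.01, x₁ = 3.01

Secant formula: x_{n+1} = x_n - f(x_n)(x_n - x_{n-1})/(f(x_n) - f(x_{n-1}))

Iteration 1:
  f(-0.010000) = -5.039901
  f(3.010000) = 43.371001
  x_2 = 3.010000 - 43.371001×(3.010000 - (-0.010000))/(43.371001 - (-5.039901))
       = 0.304402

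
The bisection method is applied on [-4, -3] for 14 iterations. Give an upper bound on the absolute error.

Bisection error bound: |error| ≤ (b-a)/2^n
|error| ≤ (-3 - (-4))/2^14 = 1/2^14
|error| ≤ 0.0000610352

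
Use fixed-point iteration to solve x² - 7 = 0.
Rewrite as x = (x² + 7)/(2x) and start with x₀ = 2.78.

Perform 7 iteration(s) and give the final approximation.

Equation: x² - 7 = 0
Fixed-point form: x = (x² + 7)/(2x)
x₀ = 2.78

x_1 = g(2.780000) = 2.648993
x_2 = g(2.648993) = 2.645753
x_3 = g(2.645753) = 2.645751
x_4 = g(2.645751) = 2.645751
x_5 = g(2.645751) = 2.645751
x_6 = g(2.645751) = 2.645751
x_7 = g(2.645751) = 2.645751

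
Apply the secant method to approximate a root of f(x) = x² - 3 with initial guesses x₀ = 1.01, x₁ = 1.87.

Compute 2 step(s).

f(x) = x² - 3
x₀ = 1.01, x₁ = 1.87

Secant formula: x_{n+1} = x_n - f(x_n)(x_n - x_{n-1})/(f(x_n) - f(x_{n-1}))

Iteration 1:
  f(1.010000) = -1.979900
  f(1.870000) = 0.496900
  x_2 = 1.870000 - 0.496900×(1.870000 - 1.010000)/(0.496900 - (-1.979900))
       = 1.697465
Iteration 2:
  f(1.870000) = 0.496900
  f(1.697465) = -0.118612
  x_3 = 1.697465 - (-0.118612)×(1.697465 - 1.870000)/(-0.118612 - 0.496900)
       = 1.730713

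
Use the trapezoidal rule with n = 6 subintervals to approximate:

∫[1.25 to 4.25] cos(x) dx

f(x) = cos(x)
a = 1.25, b = 4.25, n = 6
h = (b - a)/n = 0.500000

Trapezoidal rule: (h/2)[f(x₀) + 2f(x₁) + 2f(x₂) + ... + f(xₙ)]

x_0 = 1.2500, f(x_0) = 0.315322, coefficient = 1
x_1 = 1.7500, f(x_1) = -0.178246, coefficient = 2
x_2 = 2.2500, f(x_2) = -0.628174, coefficient = 2
x_3 = 2.7500, f(x_3) = -0.924302, coefficient = 2
x_4 = 3.2500, f(x_4) = -0.994130, coefficient = 2
x_5 = 3.7500, f(x_5) = -0.820559, coefficient = 2
x_6 = 4.2500, f(x_6) = -0.446087, coefficient = 1

I ≈ (0.500000/2) × -7.221587 = -1.805397
Exact value: -1.843974
Error: 0.038577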